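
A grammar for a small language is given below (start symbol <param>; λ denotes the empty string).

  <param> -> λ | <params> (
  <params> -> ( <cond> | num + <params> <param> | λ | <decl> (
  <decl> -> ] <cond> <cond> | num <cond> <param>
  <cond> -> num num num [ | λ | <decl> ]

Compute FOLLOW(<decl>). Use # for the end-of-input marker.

{ (, ] }

In <params> -> <decl> (: add FIRST(() = { ( }.
In <cond> -> <decl> ]: add FIRST(]) = { ] }.
Union: FOLLOW(<decl>) = { (, ] }.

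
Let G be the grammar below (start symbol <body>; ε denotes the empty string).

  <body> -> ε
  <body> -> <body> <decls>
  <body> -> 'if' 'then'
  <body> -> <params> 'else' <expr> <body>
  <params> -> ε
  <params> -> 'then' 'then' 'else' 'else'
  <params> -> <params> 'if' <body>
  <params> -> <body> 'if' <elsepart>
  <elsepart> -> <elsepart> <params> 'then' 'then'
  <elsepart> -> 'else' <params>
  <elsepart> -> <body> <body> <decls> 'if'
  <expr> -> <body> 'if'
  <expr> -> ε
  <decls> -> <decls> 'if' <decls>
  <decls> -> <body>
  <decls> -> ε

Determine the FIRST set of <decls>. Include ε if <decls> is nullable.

From <decls> -> <decls> 'if' <decls>: <decls> nullable, take FIRST(<decls>) ∪ {'if'} = { 'else', 'if', 'then' }.
From <decls> -> <body>: add FIRST(<body>) = { 'else', 'if', 'then', ε } (including ε since <body> is nullable).
<decls> -> ε contributes ε.
Union: FIRST(<decls>) = { 'else', 'if', 'then', ε }.

{ 'else', 'if', 'then', ε }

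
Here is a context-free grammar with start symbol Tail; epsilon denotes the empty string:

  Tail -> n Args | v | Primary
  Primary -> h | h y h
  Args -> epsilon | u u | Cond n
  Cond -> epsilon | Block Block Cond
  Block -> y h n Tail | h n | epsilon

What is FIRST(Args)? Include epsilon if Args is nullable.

Args -> epsilon contributes epsilon.
Args -> u u contributes {u}.
From Args -> Cond n: Cond nullable, take FIRST(Cond) ∪ {n} = { h, n, y }.
Union: FIRST(Args) = { h, n, u, y, epsilon }.

{ h, n, u, y, epsilon }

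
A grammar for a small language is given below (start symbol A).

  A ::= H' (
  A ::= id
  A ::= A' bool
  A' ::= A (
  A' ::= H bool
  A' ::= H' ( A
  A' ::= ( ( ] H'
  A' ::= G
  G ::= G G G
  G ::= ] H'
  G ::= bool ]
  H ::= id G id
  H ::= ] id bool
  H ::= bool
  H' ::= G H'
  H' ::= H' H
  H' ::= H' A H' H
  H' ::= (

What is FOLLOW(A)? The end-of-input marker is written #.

A is the start symbol, so # ∈ FOLLOW(A).
In A' ::= A (: add FIRST(() = { ( }.
In A' ::= H' ( A: A is at the end, add FOLLOW(A') = { bool }.
In H' ::= H' A H' H: add FIRST(H' H) = { (, ], bool }.
Union: FOLLOW(A) = { #, (, ], bool }.

{ #, (, ], bool }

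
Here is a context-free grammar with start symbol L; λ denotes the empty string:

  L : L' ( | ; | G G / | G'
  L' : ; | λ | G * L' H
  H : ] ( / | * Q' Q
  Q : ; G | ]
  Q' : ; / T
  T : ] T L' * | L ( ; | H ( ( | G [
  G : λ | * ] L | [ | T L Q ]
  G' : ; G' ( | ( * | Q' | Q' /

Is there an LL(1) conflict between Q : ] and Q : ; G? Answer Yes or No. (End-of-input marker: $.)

FIRST(]) = { ] } and FIRST(; G) = { ; }.
The FIRST sets are disjoint and neither alternative is nullable — no conflict.

No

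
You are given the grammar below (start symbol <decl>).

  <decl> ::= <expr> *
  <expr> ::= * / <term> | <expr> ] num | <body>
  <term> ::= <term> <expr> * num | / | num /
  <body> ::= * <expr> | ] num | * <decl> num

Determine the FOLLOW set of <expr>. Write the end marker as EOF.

{ *, ] }

In <decl> ::= <expr> *: add FIRST(*) = { * }.
In <expr> ::= <expr> ] num: add FIRST(] num) = { ] }.
In <term> ::= <term> <expr> * num: add FIRST(* num) = { * }.
In <body> ::= * <expr>: <expr> is at the end, add FOLLOW(<body>) = { *, ] }.
Union: FOLLOW(<expr>) = { *, ] }.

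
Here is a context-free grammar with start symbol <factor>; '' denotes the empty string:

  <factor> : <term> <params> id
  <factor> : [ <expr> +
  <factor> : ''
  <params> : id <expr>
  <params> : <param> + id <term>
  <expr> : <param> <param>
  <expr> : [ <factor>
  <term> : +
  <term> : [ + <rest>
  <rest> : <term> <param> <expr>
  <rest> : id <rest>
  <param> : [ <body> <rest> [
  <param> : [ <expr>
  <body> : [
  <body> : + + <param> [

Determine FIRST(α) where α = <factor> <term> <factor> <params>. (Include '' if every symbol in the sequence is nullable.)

Add FIRST(<factor>)\{''} = { +, [ }; <factor> is nullable, continue.
Add FIRST(<term>) = { +, [ }; <term> is not nullable, stop.

{ +, [ }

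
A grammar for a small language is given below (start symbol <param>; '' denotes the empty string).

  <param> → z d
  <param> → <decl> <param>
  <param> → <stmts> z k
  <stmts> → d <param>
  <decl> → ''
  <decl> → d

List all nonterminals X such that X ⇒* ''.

Directly nullable (have an ''-production): <decl>.
No other nonterminal has a production whose RHS symbols are all nullable.

{ <decl> }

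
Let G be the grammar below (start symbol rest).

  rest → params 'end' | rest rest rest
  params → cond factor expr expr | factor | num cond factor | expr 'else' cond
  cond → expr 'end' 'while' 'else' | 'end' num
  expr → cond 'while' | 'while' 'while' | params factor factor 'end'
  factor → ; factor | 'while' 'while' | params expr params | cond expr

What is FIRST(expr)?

{ 'end', 'while', ;, num }

From expr → cond 'while': add FIRST(cond) = { 'end', 'while', ;, num }.
expr → 'while' 'while' contributes {'while'}.
From expr → params factor factor 'end': add FIRST(params) = { 'end', 'while', ;, num }.
Union: FIRST(expr) = { 'end', 'while', ;, num }.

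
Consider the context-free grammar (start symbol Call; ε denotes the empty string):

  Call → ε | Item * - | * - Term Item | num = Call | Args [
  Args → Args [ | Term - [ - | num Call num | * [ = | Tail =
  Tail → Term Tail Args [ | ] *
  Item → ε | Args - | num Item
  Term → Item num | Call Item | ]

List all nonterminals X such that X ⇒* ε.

{ Call, Item, Term }

Directly nullable (have an ε-production): Call, Item.
Term → Call Item with every symbol nullable, so Term is nullable.
No other nonterminal has a production whose RHS symbols are all nullable.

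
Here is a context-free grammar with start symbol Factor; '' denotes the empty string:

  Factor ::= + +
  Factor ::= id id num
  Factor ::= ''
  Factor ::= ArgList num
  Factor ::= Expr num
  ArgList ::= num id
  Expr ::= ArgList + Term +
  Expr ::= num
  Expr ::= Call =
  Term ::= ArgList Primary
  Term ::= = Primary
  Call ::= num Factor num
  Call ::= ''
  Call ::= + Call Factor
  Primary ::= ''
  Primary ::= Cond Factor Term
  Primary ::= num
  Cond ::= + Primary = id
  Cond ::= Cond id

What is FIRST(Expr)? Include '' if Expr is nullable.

From Expr ::= ArgList + Term +: add FIRST(ArgList) = { num }.
Expr ::= num contributes {num}.
From Expr ::= Call =: Call nullable, take FIRST(Call) ∪ {=} = { +, =, num }.
Union: FIRST(Expr) = { +, =, num }.

{ +, =, num }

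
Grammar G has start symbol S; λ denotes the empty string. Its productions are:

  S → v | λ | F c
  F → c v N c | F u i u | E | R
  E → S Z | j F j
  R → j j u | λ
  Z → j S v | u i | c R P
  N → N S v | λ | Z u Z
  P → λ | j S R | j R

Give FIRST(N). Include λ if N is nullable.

From N → N S v: N, S nullable, take FIRST(N) ∪ FIRST(S) ∪ {v} = { c, j, u, v }.
N → λ contributes λ.
From N → Z u Z: add FIRST(Z) = { c, j, u }.
Union: FIRST(N) = { c, j, u, v, λ }.

{ c, j, u, v, λ }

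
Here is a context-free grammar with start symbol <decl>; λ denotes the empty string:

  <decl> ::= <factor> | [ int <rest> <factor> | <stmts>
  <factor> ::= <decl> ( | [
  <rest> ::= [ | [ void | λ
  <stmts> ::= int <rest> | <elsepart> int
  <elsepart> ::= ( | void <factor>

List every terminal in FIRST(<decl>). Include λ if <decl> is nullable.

{ (, [, int, void }

From <decl> ::= <factor>: add FIRST(<factor>) = { (, [, int, void }.
<decl> ::= [ int <rest> <factor> contributes {[}.
From <decl> ::= <stmts>: add FIRST(<stmts>) = { (, int, void }.
Union: FIRST(<decl>) = { (, [, int, void }.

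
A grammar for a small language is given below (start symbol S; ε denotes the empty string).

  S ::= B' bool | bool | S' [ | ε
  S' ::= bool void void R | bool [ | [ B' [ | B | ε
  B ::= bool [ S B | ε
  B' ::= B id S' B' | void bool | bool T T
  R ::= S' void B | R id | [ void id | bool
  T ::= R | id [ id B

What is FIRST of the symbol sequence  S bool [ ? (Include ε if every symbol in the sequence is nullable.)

Add FIRST(S)\{ε} = { [, bool, id, void }; S is nullable, continue.
bool is a terminal; add {bool} and stop.

{ [, bool, id, void }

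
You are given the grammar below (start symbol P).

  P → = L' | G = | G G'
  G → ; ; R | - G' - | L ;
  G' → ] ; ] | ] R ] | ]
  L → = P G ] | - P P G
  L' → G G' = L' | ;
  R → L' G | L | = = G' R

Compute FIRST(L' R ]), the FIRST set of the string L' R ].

{ -, ;, = }

Add FIRST(L') = { -, ;, = }; L' is not nullable, stop.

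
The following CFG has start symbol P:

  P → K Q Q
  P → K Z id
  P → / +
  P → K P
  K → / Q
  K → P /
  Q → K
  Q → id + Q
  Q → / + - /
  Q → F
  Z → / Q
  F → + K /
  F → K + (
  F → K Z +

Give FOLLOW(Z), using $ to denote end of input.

{ +, id }

In P → K Z id: add FIRST(id) = { id }.
In F → K Z +: add FIRST(+) = { + }.
Union: FOLLOW(Z) = { +, id }.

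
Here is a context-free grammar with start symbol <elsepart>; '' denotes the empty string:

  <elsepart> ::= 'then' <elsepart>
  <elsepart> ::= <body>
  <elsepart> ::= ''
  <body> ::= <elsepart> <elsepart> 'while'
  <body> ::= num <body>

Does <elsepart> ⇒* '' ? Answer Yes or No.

Yes

<elsepart> has an ''-production, so <elsepart> ⇒ ''.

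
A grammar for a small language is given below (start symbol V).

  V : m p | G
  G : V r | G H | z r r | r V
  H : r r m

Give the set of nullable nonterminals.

No nonterminal has an empty production or an RHS whose symbols are all nullable.

{ } (none)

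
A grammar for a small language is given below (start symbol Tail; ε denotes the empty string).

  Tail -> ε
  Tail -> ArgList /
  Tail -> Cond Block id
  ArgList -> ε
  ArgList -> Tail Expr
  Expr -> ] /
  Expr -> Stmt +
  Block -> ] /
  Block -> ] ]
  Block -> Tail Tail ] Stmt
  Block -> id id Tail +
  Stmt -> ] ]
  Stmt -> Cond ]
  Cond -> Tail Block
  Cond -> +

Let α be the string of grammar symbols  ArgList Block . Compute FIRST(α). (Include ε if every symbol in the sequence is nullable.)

{ +, /, ], id }

Add FIRST(ArgList)\{ε} = { +, /, ], id }; ArgList is nullable, continue.
Add FIRST(Block) = { +, /, ], id }; Block is not nullable, stop.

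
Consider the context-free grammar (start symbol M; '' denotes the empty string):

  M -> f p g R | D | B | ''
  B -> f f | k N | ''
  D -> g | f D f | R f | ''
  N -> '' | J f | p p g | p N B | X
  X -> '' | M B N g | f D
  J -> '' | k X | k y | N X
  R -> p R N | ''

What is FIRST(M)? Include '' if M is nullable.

M -> f p g R contributes {f}.
From M -> D: add FIRST(D) = { f, g, p, '' } (including '' since D is nullable).
From M -> B: add FIRST(B) = { f, k, '' } (including '' since B is nullable).
M -> '' contributes ''.
Union: FIRST(M) = { f, g, k, p, '' }.

{ f, g, k, p, '' }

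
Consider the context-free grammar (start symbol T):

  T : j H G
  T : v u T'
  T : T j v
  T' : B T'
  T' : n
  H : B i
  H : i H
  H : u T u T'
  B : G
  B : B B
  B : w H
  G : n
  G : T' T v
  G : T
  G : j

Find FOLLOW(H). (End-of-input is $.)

{ i, j, n, v, w }

In T : j H G: add FIRST(G) = { j, n, v, w }.
In H : i H: H is at the end, add FOLLOW(H) = { i, j, n, v, w }.
In B : w H: H is at the end, add FOLLOW(B) = { i, j, n, v, w }.
Union: FOLLOW(H) = { i, j, n, v, w }.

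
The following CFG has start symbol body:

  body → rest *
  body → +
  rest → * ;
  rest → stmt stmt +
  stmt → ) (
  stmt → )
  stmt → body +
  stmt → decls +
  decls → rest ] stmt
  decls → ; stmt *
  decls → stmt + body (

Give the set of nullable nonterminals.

{ } (none)

No nonterminal has an empty production or an RHS whose symbols are all nullable.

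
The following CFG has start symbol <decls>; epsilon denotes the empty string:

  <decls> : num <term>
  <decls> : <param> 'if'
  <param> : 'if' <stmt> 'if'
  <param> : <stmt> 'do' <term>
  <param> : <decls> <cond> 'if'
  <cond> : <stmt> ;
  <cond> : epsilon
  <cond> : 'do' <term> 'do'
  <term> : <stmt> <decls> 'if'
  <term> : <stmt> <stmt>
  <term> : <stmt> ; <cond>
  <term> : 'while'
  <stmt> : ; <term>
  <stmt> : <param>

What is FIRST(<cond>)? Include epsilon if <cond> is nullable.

From <cond> : <stmt> ;: add FIRST(<stmt>) = { 'if', ;, num }.
<cond> : epsilon contributes epsilon.
<cond> : 'do' <term> 'do' contributes {'do'}.
Union: FIRST(<cond>) = { 'do', 'if', ;, num, epsilon }.

{ 'do', 'if', ;, num, epsilon }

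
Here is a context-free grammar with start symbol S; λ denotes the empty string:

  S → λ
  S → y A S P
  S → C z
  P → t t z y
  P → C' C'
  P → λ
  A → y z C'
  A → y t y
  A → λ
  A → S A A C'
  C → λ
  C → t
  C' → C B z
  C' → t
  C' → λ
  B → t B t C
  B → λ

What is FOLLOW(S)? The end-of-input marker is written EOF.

{ EOF, t, y, z }

S is the start symbol, so EOF ∈ FOLLOW(S).
In S → y A S P: add FIRST(P)\{λ} = { t, z }.
  Since P is nullable, also add FOLLOW(S) = { EOF, t, y, z }.
In A → S A A C': add FIRST(A A C')\{λ} = { t, y, z }.
  Since A A C' is nullable, also add FOLLOW(A) = { EOF, t, y, z }.
Union: FOLLOW(S) = { EOF, t, y, z }.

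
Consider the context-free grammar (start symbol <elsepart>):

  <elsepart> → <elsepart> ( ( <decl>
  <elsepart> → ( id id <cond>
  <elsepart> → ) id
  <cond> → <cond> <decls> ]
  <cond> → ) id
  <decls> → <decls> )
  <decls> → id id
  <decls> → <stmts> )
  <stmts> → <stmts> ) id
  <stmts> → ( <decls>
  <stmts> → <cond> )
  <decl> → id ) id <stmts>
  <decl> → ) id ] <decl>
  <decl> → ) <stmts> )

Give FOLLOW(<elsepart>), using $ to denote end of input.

<elsepart> is the start symbol, so $ ∈ FOLLOW(<elsepart>).
In <elsepart> → <elsepart> ( ( <decl>: add FIRST(( ( <decl>) = { ( }.
Union: FOLLOW(<elsepart>) = { $, ( }.

{ $, ( }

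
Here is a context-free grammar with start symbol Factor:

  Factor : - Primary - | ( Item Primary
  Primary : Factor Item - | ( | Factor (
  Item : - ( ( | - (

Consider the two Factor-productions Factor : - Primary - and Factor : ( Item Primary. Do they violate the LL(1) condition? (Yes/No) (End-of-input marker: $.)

No

FIRST(- Primary -) = { - } and FIRST(( Item Primary) = { ( }.
The FIRST sets are disjoint and neither alternative is nullable — no conflict.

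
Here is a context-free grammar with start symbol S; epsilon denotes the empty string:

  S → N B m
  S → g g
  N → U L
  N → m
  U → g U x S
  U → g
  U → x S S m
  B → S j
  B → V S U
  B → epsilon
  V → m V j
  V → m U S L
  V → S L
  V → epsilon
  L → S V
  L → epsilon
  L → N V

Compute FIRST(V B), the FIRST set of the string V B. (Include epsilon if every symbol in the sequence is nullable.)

Add FIRST(V)\{epsilon} = { g, m, x }; V is nullable, continue.
Add FIRST(B)\{epsilon} = { g, m, x }; B is nullable, continue.
Every symbol is nullable, so include epsilon.

{ g, m, x, epsilon }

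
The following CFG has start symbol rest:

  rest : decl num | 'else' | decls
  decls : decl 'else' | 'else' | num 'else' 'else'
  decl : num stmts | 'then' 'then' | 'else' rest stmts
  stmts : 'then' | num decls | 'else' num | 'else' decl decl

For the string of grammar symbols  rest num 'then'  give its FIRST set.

{ 'else', 'then', num }

Add FIRST(rest) = { 'else', 'then', num }; rest is not nullable, stop.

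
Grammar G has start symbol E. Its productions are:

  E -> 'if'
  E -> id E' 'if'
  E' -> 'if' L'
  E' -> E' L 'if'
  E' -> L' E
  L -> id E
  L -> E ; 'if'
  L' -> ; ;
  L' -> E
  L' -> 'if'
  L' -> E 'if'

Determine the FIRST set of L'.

L' -> ; ; contributes {;}.
From L' -> E: add FIRST(E) = { 'if', id }.
L' -> 'if' contributes {'if'}.
From L' -> E 'if': add FIRST(E) = { 'if', id }.
Union: FIRST(L') = { 'if', ;, id }.

{ 'if', ;, id }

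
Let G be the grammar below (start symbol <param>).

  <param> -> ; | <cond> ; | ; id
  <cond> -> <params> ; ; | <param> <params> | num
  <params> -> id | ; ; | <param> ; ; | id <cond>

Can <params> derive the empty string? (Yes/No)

No nonterminal in this grammar is nullable.
No production of <params> has an RHS whose symbols are all nullable, so <params> is not nullable.

No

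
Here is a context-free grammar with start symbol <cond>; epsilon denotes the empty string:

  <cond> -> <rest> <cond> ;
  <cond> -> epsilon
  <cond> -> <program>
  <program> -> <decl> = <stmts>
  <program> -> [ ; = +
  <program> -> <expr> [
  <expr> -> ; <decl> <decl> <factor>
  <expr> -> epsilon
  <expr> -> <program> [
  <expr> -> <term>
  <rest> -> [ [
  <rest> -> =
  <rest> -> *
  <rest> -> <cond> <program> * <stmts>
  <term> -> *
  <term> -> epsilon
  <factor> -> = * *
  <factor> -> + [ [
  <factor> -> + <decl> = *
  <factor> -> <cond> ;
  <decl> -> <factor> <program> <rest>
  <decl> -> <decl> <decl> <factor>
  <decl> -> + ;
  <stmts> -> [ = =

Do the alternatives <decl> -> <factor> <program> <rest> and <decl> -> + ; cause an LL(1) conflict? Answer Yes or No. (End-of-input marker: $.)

FIRST(<factor> <program> <rest>) = { *, +, ;, =, [ } and FIRST(+ ;) = { + }.
Both contain +, so the two alternatives are not disjoint — LL(1) conflict.

Yes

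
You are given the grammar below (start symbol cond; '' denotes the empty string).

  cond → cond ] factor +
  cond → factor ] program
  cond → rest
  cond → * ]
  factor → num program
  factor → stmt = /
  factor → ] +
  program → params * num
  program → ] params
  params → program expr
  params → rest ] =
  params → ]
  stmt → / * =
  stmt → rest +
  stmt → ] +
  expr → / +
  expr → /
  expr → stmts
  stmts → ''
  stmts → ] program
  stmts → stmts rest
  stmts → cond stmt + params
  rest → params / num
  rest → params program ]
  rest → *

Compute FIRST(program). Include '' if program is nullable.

{ *, ] }

From program → params * num: add FIRST(params) = { *, ] }.
program → ] params contributes {]}.
Union: FIRST(program) = { *, ] }.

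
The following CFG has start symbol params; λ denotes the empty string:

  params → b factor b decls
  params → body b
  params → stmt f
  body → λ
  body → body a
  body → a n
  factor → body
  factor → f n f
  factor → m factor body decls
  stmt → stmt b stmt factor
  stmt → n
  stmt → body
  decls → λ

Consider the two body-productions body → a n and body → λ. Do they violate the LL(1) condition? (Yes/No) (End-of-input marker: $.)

Yes

FIRST(a n) = { a } and FIRST(λ) = { λ }.
The second alternative is nullable and FOLLOW(body) = { a, b, f, m } shares a with FIRST of the first — conflict.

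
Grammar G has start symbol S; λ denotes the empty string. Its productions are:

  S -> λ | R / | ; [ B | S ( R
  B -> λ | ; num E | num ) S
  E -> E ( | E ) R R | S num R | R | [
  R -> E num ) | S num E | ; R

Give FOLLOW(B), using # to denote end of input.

{ #, (, num }

In S -> ; [ B: B is at the end, add FOLLOW(S) = { #, (, num }.
Union: FOLLOW(B) = { #, (, num }.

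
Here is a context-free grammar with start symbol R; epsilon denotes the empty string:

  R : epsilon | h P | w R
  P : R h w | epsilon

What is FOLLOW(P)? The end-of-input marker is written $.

In R : h P: P is at the end, add FOLLOW(R) = { $, h }.
Union: FOLLOW(P) = { $, h }.

{ $, h }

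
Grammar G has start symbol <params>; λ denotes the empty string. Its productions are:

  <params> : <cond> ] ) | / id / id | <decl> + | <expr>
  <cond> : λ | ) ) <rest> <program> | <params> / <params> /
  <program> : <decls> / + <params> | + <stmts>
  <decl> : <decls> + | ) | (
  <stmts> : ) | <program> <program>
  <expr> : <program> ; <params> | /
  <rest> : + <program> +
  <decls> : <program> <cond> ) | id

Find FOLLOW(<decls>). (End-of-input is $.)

{ +, / }

In <program> : <decls> / + <params>: add FIRST(/ + <params>) = { / }.
In <decl> : <decls> +: add FIRST(+) = { + }.
Union: FOLLOW(<decls>) = { +, / }.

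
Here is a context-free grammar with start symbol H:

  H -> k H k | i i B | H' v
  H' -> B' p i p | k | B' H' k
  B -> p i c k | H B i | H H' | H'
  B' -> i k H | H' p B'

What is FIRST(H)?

H -> k H k contributes {k}.
H -> i i B contributes {i}.
From H -> H' v: add FIRST(H') = { i, k }.
Union: FIRST(H) = { i, k }.

{ i, k }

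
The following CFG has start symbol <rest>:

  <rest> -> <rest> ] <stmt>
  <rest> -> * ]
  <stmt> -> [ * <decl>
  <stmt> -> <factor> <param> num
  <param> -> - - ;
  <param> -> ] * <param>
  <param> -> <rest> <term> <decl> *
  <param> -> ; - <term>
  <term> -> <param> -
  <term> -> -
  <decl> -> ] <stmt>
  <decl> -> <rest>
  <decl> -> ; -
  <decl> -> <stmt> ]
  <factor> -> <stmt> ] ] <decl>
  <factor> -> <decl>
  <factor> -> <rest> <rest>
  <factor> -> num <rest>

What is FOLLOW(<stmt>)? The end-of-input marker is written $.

{ $, *, -, ;, ] }

In <rest> -> <rest> ] <stmt>: <stmt> is at the end, add FOLLOW(<rest>) = { $, *, -, ;, ] }.
In <decl> -> ] <stmt>: <stmt> is at the end, add FOLLOW(<decl>) = { $, *, -, ;, ] }.
In <decl> -> <stmt> ]: add FIRST(]) = { ] }.
In <factor> -> <stmt> ] ] <decl>: add FIRST(] ] <decl>) = { ] }.
Union: FOLLOW(<stmt>) = { $, *, -, ;, ] }.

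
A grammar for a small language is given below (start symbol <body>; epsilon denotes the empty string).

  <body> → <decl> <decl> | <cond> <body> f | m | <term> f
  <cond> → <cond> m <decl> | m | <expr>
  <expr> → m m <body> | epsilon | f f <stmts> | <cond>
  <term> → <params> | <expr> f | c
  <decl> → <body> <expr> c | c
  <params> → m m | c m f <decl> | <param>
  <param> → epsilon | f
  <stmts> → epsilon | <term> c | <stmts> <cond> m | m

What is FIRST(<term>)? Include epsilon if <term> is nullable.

{ c, f, m, epsilon }

From <term> → <params>: add FIRST(<params>) = { c, f, m, epsilon } (including epsilon since <params> is nullable).
From <term> → <expr> f: <expr> nullable, take FIRST(<expr>) ∪ {f} = { f, m }.
<term> → c contributes {c}.
Union: FIRST(<term>) = { c, f, m, epsilon }.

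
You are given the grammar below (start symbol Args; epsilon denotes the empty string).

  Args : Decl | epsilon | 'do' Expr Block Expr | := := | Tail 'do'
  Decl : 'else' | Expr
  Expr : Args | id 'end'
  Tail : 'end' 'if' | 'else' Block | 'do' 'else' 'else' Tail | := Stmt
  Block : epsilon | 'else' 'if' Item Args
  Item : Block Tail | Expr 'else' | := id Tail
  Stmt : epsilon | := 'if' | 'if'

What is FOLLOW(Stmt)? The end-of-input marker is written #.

{ #, 'do', 'else', 'end', :=, id }

In Tail : := Stmt: Stmt is at the end, add FOLLOW(Tail) = { #, 'do', 'else', 'end', :=, id }.
Union: FOLLOW(Stmt) = { #, 'do', 'else', 'end', :=, id }.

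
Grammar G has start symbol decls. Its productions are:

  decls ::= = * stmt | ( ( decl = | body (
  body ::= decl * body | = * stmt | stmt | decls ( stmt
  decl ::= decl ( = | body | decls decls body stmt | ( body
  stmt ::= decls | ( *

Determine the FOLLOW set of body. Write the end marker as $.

{ (, *, = }

In decls ::= body (: add FIRST(() = { ( }.
In body ::= decl * body: body is at the end, add FOLLOW(body) = { (, *, = }.
In decl ::= body: body is at the end, add FOLLOW(decl) = { (, *, = }.
In decl ::= decls decls body stmt: add FIRST(stmt) = { (, = }.
In decl ::= ( body: body is at the end, add FOLLOW(decl) = { (, *, = }.
Union: FOLLOW(body) = { (, *, = }.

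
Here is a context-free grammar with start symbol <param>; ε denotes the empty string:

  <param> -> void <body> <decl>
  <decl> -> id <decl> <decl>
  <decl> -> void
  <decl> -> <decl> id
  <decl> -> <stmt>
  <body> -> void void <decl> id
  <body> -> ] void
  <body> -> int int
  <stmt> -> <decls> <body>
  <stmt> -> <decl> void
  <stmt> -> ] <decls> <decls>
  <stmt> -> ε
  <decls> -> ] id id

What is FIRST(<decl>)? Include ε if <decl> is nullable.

<decl> -> id <decl> <decl> contributes {id}.
<decl> -> void contributes {void}.
From <decl> -> <decl> id: <decl> nullable, take FIRST(<decl>) ∪ {id} = { ], id, void }.
From <decl> -> <stmt>: add FIRST(<stmt>) = { ], id, void, ε } (including ε since <stmt> is nullable).
Union: FIRST(<decl>) = { ], id, void, ε }.

{ ], id, void, ε }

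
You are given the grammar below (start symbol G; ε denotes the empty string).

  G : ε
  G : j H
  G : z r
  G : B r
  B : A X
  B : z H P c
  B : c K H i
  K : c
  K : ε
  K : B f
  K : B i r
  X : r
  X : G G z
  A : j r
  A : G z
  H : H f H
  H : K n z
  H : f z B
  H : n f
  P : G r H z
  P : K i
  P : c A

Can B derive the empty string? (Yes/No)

No

Nullable nonterminals: G, K.
No production of B has an RHS whose symbols are all nullable, so B is not nullable.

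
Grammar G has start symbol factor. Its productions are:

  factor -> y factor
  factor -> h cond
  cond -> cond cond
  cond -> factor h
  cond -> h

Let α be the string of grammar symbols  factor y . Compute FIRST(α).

{ h, y }

Add FIRST(factor) = { h, y }; factor is not nullable, stop.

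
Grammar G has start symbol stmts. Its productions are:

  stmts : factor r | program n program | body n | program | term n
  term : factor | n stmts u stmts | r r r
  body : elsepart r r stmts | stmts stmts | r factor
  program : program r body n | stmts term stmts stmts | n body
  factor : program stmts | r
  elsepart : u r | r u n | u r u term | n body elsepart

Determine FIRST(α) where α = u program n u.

u is a terminal; add {u} and stop.

{ u }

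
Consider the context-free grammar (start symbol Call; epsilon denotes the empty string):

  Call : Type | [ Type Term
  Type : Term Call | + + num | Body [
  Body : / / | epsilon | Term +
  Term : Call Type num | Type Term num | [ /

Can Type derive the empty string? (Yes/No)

Nullable nonterminals: Body.
No production of Type has an RHS whose symbols are all nullable, so Type is not nullable.

No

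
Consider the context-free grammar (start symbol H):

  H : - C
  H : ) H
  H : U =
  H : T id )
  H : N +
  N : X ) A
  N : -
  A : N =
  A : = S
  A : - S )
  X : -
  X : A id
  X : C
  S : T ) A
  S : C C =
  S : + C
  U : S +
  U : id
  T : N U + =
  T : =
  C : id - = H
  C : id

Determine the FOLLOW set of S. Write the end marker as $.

{ ), +, -, =, id }

In A : = S: S is at the end, add FOLLOW(A) = { ), +, -, =, id }.
In A : - S ): add FIRST()) = { ) }.
In U : S +: add FIRST(+) = { + }.
Union: FOLLOW(S) = { ), +, -, =, id }.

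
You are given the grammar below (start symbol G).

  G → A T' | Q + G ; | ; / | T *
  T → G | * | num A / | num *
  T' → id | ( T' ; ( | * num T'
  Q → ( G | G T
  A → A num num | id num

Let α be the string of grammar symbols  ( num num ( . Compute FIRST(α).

{ ( }

( is a terminal; add {(} and stop.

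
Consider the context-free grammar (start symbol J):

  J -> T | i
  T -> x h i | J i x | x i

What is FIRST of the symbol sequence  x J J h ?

x is a terminal; add {x} and stop.

{ x }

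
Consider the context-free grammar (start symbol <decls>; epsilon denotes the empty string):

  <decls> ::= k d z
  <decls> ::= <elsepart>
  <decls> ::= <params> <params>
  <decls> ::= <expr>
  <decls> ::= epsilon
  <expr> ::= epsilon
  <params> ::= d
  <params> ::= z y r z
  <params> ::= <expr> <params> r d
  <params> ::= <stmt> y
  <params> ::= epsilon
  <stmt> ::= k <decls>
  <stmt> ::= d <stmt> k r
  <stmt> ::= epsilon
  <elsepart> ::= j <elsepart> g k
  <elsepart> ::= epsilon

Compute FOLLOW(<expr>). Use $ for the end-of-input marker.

In <decls> ::= <expr>: <expr> is at the end, add FOLLOW(<decls>) = { $, k, y }.
In <params> ::= <expr> <params> r d: add FIRST(<params> r d) = { d, k, r, y, z }.
Union: FOLLOW(<expr>) = { $, d, k, r, y, z }.

{ $, d, k, r, y, z }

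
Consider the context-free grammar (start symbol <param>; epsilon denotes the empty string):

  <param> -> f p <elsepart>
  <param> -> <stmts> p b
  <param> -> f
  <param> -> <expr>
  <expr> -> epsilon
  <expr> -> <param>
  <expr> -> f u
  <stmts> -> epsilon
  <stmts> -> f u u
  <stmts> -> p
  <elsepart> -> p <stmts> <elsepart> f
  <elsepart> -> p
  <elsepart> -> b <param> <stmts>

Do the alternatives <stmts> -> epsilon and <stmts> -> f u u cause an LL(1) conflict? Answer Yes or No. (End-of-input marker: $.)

FIRST(epsilon) = { epsilon } and FIRST(f u u) = { f }.
The first alternative is nullable and FOLLOW(<stmts>) = { $, b, f, p } shares f with FIRST of the second — conflict.

Yes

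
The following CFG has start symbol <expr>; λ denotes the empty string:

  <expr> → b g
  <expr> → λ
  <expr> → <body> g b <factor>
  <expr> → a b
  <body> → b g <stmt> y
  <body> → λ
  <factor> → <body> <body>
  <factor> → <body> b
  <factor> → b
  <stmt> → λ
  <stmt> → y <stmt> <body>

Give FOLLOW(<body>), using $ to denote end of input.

{ $, b, g, y }

In <expr> → <body> g b <factor>: add FIRST(g b <factor>) = { g }.
In <factor> → <body> <body>: add FIRST(<body>)\{λ} = { b }.
  Since <body> is nullable, also add FOLLOW(<factor>) = { $ }.
In <factor> → <body> <body>: <body> is at the end, add FOLLOW(<factor>) = { $ }.
In <factor> → <body> b: add FIRST(b) = { b }.
In <stmt> → y <stmt> <body>: <body> is at the end, add FOLLOW(<stmt>) = { b, y }.
Union: FOLLOW(<body>) = { $, b, g, y }.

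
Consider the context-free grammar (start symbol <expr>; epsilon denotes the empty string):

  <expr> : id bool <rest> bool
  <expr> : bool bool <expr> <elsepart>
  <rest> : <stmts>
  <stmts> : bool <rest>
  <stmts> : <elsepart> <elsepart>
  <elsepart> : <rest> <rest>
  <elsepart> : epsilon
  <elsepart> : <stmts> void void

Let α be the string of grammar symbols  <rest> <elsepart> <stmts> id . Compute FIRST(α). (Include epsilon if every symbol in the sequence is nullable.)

{ bool, id, void }

Add FIRST(<rest>)\{epsilon} = { bool, void }; <rest> is nullable, continue.
Add FIRST(<elsepart>)\{epsilon} = { bool, void }; <elsepart> is nullable, continue.
Add FIRST(<stmts>)\{epsilon} = { bool, void }; <stmts> is nullable, continue.
id is a terminal; add {id} and stop.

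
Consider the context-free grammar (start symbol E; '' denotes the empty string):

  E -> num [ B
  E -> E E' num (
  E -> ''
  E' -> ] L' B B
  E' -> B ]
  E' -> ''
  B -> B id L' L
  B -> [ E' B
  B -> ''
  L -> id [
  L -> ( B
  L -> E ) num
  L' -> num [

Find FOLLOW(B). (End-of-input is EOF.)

In E -> num [ B: B is at the end, add FOLLOW(E) = { EOF, ), [, ], id, num }.
In E' -> ] L' B B: add FIRST(B)\{''} = { [, id }.
  Since B is nullable, also add FOLLOW(E') = { EOF, ), [, ], id, num }.
In E' -> ] L' B B: B is at the end, add FOLLOW(E') = { EOF, ), [, ], id, num }.
In E' -> B ]: add FIRST(]) = { ] }.
In B -> B id L' L: add FIRST(id L' L) = { id }.
In B -> [ E' B: B is at the end, add FOLLOW(B) = { EOF, ), [, ], id, num }.
In L -> ( B: B is at the end, add FOLLOW(L) = { EOF, ), [, ], id, num }.
Union: FOLLOW(B) = { EOF, ), [, ], id, num }.

{ EOF, ), [, ], id, num }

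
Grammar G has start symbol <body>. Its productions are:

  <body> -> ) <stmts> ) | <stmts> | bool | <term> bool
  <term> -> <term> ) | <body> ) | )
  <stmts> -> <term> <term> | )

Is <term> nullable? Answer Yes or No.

No

No nonterminal in this grammar is nullable.
No production of <term> has an RHS whose symbols are all nullable, so <term> is not nullable.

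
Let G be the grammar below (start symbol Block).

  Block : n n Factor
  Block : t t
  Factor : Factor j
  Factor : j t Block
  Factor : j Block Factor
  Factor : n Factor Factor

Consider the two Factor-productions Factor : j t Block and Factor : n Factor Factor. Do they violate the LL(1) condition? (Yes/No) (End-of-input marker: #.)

No

FIRST(j t Block) = { j } and FIRST(n Factor Factor) = { n }.
The FIRST sets are disjoint and neither alternative is nullable — no conflict.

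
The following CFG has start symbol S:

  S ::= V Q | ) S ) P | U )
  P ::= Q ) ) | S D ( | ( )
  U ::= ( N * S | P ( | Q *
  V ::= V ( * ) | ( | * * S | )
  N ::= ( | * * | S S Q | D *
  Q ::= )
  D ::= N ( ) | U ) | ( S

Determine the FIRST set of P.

From P ::= Q ) ): add FIRST(Q) = { ) }.
From P ::= S D (: add FIRST(S) = { (, ), * }.
P ::= ( ) contributes {(}.
Union: FIRST(P) = { (, ), * }.

{ (, ), * }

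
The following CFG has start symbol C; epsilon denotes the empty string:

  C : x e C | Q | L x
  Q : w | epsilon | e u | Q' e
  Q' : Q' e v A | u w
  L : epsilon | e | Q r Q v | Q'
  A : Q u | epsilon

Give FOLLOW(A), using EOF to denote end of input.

{ e, x }

In Q' : Q' e v A: A is at the end, add FOLLOW(Q') = { e, x }.
Union: FOLLOW(A) = { e, x }.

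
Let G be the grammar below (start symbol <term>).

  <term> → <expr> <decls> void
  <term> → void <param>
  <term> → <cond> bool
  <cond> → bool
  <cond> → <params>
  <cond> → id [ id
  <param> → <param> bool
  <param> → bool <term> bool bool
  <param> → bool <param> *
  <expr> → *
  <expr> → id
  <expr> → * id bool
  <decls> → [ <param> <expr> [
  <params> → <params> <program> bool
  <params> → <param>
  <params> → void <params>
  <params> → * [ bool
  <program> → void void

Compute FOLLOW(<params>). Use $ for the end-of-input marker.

{ bool, void }

In <cond> → <params>: <params> is at the end, add FOLLOW(<cond>) = { bool }.
In <params> → <params> <program> bool: add FIRST(<program> bool) = { void }.
In <params> → void <params>: <params> is at the end, add FOLLOW(<params>) = { bool, void }.
Union: FOLLOW(<params>) = { bool, void }.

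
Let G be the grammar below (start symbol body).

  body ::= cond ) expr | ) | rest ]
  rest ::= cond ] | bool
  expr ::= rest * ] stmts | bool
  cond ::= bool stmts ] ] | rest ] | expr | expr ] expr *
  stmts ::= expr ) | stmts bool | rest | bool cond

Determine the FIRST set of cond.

{ bool }

cond ::= bool stmts ] ] contributes {bool}.
From cond ::= rest ]: add FIRST(rest) = { bool }.
From cond ::= expr: add FIRST(expr) = { bool }.
From cond ::= expr ] expr *: add FIRST(expr) = { bool }.
Union: FIRST(cond) = { bool }.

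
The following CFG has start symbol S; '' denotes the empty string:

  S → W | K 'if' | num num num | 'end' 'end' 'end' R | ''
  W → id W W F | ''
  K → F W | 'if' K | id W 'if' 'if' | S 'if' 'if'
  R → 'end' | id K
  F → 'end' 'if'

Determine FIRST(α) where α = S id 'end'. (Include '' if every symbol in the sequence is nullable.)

Add FIRST(S)\{''} = { 'end', 'if', id, num }; S is nullable, continue.
id is a terminal; add {id} and stop.

{ 'end', 'if', id, num }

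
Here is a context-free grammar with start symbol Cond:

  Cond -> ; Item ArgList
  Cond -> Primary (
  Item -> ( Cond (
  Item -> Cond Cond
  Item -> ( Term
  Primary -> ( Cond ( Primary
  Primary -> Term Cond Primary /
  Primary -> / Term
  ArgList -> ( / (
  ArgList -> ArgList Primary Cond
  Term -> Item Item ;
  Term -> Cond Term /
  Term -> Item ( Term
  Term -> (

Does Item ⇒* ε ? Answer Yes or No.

No

No nonterminal in this grammar is nullable.
No production of Item has an RHS whose symbols are all nullable, so Item is not nullable.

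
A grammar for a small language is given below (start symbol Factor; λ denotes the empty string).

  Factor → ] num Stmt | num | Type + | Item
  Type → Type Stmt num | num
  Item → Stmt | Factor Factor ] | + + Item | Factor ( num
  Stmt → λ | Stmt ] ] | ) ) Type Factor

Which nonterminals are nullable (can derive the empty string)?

Directly nullable (have an λ-production): Stmt.
Item → Stmt with every symbol nullable, so Item is nullable.
Factor → Item with every symbol nullable, so Factor is nullable.
No other nonterminal has a production whose RHS symbols are all nullable.

{ Factor, Item, Stmt }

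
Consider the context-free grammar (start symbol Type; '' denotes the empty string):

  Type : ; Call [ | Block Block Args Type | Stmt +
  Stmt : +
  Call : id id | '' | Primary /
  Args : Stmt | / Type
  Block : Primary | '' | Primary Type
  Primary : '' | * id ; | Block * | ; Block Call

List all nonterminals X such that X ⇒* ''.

Directly nullable (have an ''-production): Call, Block, Primary.
No other nonterminal has a production whose RHS symbols are all nullable.

{ Block, Call, Primary }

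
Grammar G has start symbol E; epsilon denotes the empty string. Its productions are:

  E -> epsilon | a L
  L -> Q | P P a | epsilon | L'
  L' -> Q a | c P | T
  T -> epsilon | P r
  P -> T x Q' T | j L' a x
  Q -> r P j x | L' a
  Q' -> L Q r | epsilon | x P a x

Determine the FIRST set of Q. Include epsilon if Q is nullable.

Q -> r P j x contributes {r}.
From Q -> L' a: L' nullable, take FIRST(L') ∪ {a} = { a, c, j, r, x }.
Union: FIRST(Q) = { a, c, j, r, x }.

{ a, c, j, r, x }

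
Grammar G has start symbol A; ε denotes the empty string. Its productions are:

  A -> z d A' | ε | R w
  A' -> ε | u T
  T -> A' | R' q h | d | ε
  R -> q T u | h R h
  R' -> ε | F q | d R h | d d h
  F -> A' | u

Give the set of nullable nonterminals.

Directly nullable (have an ε-production): A, A', T, R'.
F -> A' with every symbol nullable, so F is nullable.
No other nonterminal has a production whose RHS symbols are all nullable.

{ A, A', F, R', T }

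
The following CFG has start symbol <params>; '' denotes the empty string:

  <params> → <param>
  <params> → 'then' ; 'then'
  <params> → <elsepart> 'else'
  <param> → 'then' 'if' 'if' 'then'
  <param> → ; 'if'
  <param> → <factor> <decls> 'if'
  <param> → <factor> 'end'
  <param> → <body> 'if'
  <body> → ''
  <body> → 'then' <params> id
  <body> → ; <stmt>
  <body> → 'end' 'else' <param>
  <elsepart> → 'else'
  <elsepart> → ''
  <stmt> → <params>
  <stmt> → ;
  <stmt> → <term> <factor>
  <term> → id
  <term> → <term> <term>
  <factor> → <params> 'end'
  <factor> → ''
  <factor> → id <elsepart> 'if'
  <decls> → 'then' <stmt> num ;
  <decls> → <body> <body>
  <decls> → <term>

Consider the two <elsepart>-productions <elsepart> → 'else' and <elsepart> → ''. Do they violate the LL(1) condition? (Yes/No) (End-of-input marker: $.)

FIRST('else') = { 'else' } and FIRST('') = { '' }.
The second alternative is nullable and FOLLOW(<elsepart>) = { 'else', 'if' } shares 'else' with FIRST of the first — conflict.

Yes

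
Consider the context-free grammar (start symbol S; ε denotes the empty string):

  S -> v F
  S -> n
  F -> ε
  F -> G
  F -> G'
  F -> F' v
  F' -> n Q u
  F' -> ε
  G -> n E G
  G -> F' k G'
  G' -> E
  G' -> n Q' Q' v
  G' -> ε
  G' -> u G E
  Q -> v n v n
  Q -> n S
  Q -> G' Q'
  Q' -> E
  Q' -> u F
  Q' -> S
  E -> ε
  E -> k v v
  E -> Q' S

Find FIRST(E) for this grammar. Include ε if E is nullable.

E -> ε contributes ε.
E -> k v v contributes {k}.
From E -> Q' S: Q' nullable, take FIRST(Q') ∪ FIRST(S) = { k, n, u, v }.
Union: FIRST(E) = { k, n, u, v, ε }.

{ k, n, u, v, ε }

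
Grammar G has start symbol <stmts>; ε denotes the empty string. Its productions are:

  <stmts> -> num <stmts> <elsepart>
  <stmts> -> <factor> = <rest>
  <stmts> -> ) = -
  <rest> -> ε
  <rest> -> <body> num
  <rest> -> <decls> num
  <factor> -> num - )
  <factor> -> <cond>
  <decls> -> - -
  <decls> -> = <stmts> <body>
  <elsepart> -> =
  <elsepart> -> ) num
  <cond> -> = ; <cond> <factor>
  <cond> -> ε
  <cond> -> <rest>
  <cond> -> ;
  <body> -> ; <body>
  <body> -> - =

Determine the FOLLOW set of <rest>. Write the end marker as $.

{ $, ), -, ;, =, num }

In <stmts> -> <factor> = <rest>: <rest> is at the end, add FOLLOW(<stmts>) = { $, ), -, ;, = }.
In <cond> -> <rest>: <rest> is at the end, add FOLLOW(<cond>) = { -, ;, =, num }.
Union: FOLLOW(<rest>) = { $, ), -, ;, =, num }.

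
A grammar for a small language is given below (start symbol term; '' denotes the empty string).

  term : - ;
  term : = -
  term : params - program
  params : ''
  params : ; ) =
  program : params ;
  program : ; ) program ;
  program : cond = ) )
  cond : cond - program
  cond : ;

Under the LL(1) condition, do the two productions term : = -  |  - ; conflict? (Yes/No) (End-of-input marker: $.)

No

FIRST(= -) = { = } and FIRST(- ;) = { - }.
The FIRST sets are disjoint and neither alternative is nullable — no conflict.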